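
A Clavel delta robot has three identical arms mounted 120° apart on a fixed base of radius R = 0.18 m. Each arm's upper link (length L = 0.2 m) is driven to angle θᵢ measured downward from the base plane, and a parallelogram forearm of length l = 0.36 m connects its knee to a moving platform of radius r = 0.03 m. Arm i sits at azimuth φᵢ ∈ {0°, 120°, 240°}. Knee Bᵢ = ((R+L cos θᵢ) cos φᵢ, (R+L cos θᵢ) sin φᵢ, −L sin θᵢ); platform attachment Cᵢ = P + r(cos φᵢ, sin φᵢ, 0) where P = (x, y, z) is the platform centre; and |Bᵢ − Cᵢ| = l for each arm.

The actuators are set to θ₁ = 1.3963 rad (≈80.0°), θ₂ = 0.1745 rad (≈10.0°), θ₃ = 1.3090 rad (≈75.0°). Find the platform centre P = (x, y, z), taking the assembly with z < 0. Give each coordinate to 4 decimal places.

(-0.1040, 0.1477, -0.3532)

φ1=0.0°: virtual centre (0.1847, 0.0000, -0.1970), radius l
arm 2 at φ=120.0°: (R−r)+L cos θ2 = 0.3470;  O2 = (-0.1735, 0.3005, -0.0347)
arm 3 at φ=240.0°: (R−r)+L cos θ3 = 0.2018;  O3 = (-0.1009, -0.1747, -0.1932)
subtract pairs → two planes through P
plane₁₂: -0.7164x+0.6010y+0.3245z = 0.0487
Cramer: x(z) = -0.0338+0.1987z;  y(z) = 0.0407-0.3031z
into |P−O₁|² = l²: 1.1313z² + 0.2824z + -0.0414 = 0;  Δ = 0.2671;  z = -0.3532 or 0.1036 → z<0 root = -0.3532
x = -0.1040, y = 0.1477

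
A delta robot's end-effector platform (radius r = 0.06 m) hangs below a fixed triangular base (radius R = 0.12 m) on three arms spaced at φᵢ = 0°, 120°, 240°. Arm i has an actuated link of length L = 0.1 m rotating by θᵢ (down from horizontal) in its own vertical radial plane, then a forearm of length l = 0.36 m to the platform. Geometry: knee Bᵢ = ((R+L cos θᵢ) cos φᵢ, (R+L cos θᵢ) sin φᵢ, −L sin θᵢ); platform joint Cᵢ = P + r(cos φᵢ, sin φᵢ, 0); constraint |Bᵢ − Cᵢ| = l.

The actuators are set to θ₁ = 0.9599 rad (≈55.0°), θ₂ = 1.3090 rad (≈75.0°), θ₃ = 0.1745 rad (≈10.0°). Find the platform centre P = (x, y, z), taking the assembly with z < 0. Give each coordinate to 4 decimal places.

(-0.0263, -0.1557, -0.3730)

S1 = (0.1174·cos0.0°, 0.1174·sin0.0°, -0.0819) = (0.1174, 0.0000, -0.0819)
S2 = (0.0859·cos120.0°, 0.0859·sin120.0°, -0.0966) = (-0.0429, 0.0744, -0.0966)
S3 = (0.1585·cos240.0°, 0.1585·sin240.0°, -0.0174) = (-0.0792, -0.1372, -0.0174)
eliminate P² terms by subtracting sphere 1 from 2 and 3
linear system: -0.3206x+0.1488y = -0.0038−-0.0294z; -0.3932x+-0.2745y = 0.0049−0.1291z
det = 0.1465;  x = 0.0021+0.0761z,  y = -0.0209+0.3613z
into |P−S₁|² = l²: 1.1364z² + 0.1312z + -0.1092 = 0;  Δ = 0.5134;  z = -0.3730 or 0.2576 → z<0 root = -0.3730
x = -0.0263, y = -0.1557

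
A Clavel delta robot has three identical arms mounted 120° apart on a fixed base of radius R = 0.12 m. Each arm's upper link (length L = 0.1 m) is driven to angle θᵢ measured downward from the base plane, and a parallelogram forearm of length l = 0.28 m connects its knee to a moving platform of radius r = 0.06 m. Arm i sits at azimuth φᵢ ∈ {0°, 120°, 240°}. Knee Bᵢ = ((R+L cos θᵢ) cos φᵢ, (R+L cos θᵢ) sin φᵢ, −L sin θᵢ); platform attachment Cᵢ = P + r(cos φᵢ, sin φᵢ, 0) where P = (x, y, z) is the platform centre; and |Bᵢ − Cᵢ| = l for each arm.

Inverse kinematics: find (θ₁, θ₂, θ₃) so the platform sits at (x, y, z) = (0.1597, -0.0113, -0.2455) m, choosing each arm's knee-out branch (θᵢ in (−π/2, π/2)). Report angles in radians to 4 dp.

φ1=0.0° → target in arm frame (0.1597, -0.0113)
  A=-0.0997, B=-0.2455, C=(l²−L²−A²−y'²−z²)/(2L)=-0.0097
  γ=atan2(-0.2455,-0.0997)=-1.9566;  ψ=arccos(-0.0366)=1.6074;  θ1=γ+ψ≈-0.3492
rotate P by −φ2: (-0.0896, -0.1327, -0.2455)
  A cos θ + B sin θ = C:  0.1496·cos θ + -0.2455·sin θ = -0.1593
  γ=atan2(-0.2455,0.1496)=-1.0234;  ψ=arccos(-0.5540)=2.1580;  θ2=γ+ψ≈1.1346
rotate P by −φ3: (-0.0701, 0.1440, -0.2455)
  A cos θ + B sin θ = C:  0.1301·cos θ + -0.2455·sin θ = -0.1475
  γ=atan2(-0.2455,0.1301)=-1.0836;  ψ=arccos(-0.5311)=2.1307;  θ3=γ+ψ≈1.0471

θ₁ = -0.3492, θ₂ = 1.1346, θ₃ = 1.0471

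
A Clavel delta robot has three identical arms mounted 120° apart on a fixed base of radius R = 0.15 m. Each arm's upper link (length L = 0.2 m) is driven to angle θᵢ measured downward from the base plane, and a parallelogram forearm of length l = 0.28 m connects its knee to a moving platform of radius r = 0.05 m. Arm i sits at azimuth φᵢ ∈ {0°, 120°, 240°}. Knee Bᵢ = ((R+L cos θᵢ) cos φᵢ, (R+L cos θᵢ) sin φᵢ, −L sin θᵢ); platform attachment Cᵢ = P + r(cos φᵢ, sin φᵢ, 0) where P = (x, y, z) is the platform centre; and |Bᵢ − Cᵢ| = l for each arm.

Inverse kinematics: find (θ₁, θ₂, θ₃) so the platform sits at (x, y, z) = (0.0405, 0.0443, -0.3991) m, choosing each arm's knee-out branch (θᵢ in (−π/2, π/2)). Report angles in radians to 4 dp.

φ1=0.0° → target in arm frame (0.0405, 0.0443)
  A=0.0595, B=-0.3991, C=(l²−L²−A²−y'²−z²)/(2L)=-0.3160
  θ1 = atan2(B,A) + arccos(C/0.4035) = 1.0475
φ2=120.0° → target in arm frame (0.0181, -0.0572)
  A=0.0819, B=-0.3991, C=(l²−L²−A²−y'²−z²)/(2L)=-0.3272
  √(A²+B²)=0.4074;  θ2 = -1.3684+2.5031 ≈ 1.1347
arm 3 (φ=240.0°): x'=-0.0586, y'=0.0129
  A cos θ + B sin θ = C:  0.1586·cos θ + -0.3991·sin θ = -0.3655
  √(A²+B²)=0.4295;  θ3 = -1.1925+2.5889 ≈ 1.3964

θ₁ = 1.0475, θ₂ = 1.1347, θ₃ = 1.3964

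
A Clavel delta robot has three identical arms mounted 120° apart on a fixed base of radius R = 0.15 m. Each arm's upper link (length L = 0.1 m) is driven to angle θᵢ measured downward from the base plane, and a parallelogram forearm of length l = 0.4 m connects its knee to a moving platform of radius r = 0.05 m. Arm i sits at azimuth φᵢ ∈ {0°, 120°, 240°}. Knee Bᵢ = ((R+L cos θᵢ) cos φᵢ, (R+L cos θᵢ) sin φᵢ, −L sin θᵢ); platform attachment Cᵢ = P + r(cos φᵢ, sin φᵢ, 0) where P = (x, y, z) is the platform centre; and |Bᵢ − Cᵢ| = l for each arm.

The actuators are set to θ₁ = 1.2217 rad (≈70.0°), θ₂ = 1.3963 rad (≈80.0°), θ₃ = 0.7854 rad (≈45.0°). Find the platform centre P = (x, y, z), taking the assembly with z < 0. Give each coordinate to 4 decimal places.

(-0.0177, -0.0704, -0.4573)

arm 1 at φ=0.0°: ρ1 = 0.1342;  O1 = (0.1342, 0.0000, -0.0940)
φ2=120.0°: virtual centre (-0.0587, 0.1016, -0.0985), radius l
arm 3 at φ=240.0°: ρ3 = 0.1707;  O3 = (-0.0854, -0.1478, -0.0707)
|O₂|²−|O₁|² = -0.0034;  |O₃|²−|O₁|² = 0.0073
plane₁₂: -0.3858x+0.2033y+-0.0090z = -0.0034
Cramer: x(z) = -0.0024+0.0334z;  y(z) = -0.0211+0.1077z
sphere 1 gives Az²+Bz+C=0 with A=1.0127, B=0.1743, C=-0.1321;  B²−4AC=0.5653;  roots -0.4573, 0.2852;  negative root z = -0.4573
x = -0.0177, y = -0.0704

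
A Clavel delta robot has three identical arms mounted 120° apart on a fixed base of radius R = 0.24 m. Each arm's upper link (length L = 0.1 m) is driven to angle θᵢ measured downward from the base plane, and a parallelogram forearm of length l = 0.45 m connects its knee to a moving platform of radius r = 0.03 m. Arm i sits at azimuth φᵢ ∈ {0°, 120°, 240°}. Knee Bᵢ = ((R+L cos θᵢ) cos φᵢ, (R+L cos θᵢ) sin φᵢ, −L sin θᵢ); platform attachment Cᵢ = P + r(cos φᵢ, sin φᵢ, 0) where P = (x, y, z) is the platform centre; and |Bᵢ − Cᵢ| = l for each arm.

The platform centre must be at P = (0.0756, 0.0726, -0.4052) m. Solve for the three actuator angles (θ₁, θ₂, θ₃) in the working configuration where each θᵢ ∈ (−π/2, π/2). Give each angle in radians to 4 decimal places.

φ1=0.0° → target in arm frame (0.0756, 0.0726)
  e−x'=0.1344;  (l²−L²−(e−x')²−y'²−z²)/2L = 0.0249
  θ1 = atan2(B,A) + arccos(C/0.4269) = 0.2619
arm 2 (φ=120.0°): x'=0.0251, y'=-0.1018
  A=0.1849, B=-0.4052, C=(l²−L²−A²−y'²−z²)/(2L)=-0.0812
  γ=atan2(-0.4052,0.1849)=-1.1426;  ψ=arccos(-0.1823)=1.7542;  θ2=γ+ψ≈0.6115
rotate P by −φ3: (-0.1007, 0.0292, -0.4052)
  A cos θ + B sin θ = C:  0.3107·cos θ + -0.4052·sin θ = -0.3453
  √(A²+B²)=0.5106;  θ3 = -0.9167+2.3134 ≈ 1.3968

θ₁ = 0.2619, θ₂ = 0.6115, θ₃ = 1.3968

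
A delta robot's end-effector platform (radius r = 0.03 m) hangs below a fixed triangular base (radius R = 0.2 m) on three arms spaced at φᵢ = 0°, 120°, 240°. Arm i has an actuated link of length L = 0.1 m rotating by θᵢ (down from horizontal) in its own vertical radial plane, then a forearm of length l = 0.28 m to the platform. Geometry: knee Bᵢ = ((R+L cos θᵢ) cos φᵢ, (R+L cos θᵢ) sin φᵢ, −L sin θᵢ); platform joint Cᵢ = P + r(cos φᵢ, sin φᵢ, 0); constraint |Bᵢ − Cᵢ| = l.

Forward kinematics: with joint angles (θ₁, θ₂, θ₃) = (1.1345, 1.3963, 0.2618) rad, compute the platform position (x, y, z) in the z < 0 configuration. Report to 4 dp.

(-0.0198, -0.0745, -0.2285)

arm 1 at φ=0.0°: ρ1 = 0.2123;  S1 = (0.2123, 0.0000, -0.0906)
arm 2 at φ=120.0°: ρ2 = 0.1874;  S2 = (-0.0937, 0.1623, -0.0985)
φ3=240.0°: virtual centre (-0.1333, -0.2309, -0.0259), radius l
|S₂|²−|S₁|² = -0.0085;  |S₃|²−|S₁|² = 0.0185
linear system: -0.6119x+0.3245y = -0.0085−-0.0157z; -0.6911x+-0.4618y = 0.0185−0.1295z
Cramer: x(z) = -0.0041+0.0686z;  y(z) = -0.0338+0.1778z
quadratic in z: (1.0363)z²+(0.1395)z+(-0.0222)=0, √Δ=0.3340 → z ∈ {-0.2285, 0.0938}; z = -0.2285 (taking z<0)
x = -0.0198, y = -0.0745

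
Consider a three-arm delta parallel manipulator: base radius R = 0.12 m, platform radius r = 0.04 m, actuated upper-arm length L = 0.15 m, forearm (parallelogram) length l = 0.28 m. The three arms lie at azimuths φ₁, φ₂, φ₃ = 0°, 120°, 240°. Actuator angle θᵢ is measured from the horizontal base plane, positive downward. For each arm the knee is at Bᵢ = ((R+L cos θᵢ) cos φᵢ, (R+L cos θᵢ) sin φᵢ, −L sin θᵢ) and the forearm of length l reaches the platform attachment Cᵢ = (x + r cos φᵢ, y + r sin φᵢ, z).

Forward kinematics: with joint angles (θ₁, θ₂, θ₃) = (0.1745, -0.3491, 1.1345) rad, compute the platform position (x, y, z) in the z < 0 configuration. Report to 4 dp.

arm 1 at φ=0.0°: ρ1 = 0.2277;  O1 = (0.2277, 0.0000, -0.0260)
φ2=120.0°: virtual centre (-0.1105, 0.1914, 0.0513), radius l
arm 3 at φ=240.0°: ρ3 = 0.1434;  O3 = (-0.0717, -0.1242, -0.1359)
eliminate P² terms by subtracting sphere 1 from 2 and 3
[-0.6764 0.3827 0.1547]·P = -0.0011;  [-0.5988 -0.2484 -0.2198]·P = -0.0135
Cramer: x(z) = 0.0137-0.1151z;  y(z) = 0.0213-0.6076z
sphere 1 gives Az²+Bz+C=0 with A=1.3824, B=0.0754, C=-0.0315;  B²−4AC=0.1796;  roots -0.1806, 0.1260;  negative root z = -0.1806
x = 0.0345, y = 0.1311

(0.0345, 0.1311, -0.1806)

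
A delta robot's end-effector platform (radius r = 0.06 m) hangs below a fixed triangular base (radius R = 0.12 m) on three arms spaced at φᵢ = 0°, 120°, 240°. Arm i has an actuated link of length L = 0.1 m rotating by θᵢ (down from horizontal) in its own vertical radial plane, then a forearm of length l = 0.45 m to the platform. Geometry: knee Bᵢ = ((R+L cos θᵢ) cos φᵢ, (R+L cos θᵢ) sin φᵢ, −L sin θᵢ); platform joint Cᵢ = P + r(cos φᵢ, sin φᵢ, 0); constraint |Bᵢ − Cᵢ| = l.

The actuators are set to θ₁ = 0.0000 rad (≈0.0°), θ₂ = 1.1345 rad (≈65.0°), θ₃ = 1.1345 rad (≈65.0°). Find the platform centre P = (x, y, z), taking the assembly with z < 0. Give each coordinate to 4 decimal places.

(0.2085, 0.0000, -0.4474)

φ1=0.0°: virtual centre (0.1600, 0.0000, 0.0000), radius l
arm 2 at φ=120.0°: ρ2 = 0.1023;  centre 2 = (-0.0511, 0.0886, -0.0906)
centre 3 = (0.1023·cos240.0°, 0.1023·sin240.0°, -0.0906) = (-0.0511, -0.0886, -0.0906)
subtract pairs → two planes through P
linear system: -0.4223x+0.1771y = -0.0069−-0.1813z; -0.4223x+-0.1771y = -0.0069−-0.1813z
Cramer: x(z) = 0.0164-0.4293z;  y(z) = 0.0000+0.0000z
quadratic in z: (1.1843)z²+(0.1233)z+(-0.1819)=0, √Δ=0.9364 → z ∈ {-0.4474, 0.3433}; z = -0.4474 (taking z<0)
x = 0.2085, y = 0.0000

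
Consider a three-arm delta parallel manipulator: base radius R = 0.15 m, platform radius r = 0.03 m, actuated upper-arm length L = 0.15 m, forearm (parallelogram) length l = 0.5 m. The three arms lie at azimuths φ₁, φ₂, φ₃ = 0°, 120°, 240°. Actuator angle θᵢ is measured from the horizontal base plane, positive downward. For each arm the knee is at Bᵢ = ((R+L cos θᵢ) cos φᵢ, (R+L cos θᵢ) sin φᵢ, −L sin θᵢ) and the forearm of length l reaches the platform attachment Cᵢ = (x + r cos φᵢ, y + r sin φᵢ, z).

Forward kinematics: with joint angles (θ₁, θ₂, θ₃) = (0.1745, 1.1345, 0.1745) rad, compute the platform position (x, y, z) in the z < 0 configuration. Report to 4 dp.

O1 = (0.2677·cos0.0°, 0.2677·sin0.0°, -0.0260) = (0.2677, 0.0000, -0.0260)
φ2=120.0°: virtual centre (-0.0917, 0.1588, -0.1359), radius l
arm 3 at φ=240.0°: e+L cos θ3 = 0.2677;  O3 = (-0.1339, -0.2319, -0.0260)
|O₂|²−|O₁|² = -0.0202;  |O₃|²−|O₁|² = 0.0000
linear system: -0.7188x+0.3176y = -0.0202−-0.2198z; -0.8032x+-0.4637y = 0.0000−0.0000z
Cramer: x(z) = 0.0159-0.1732z;  y(z) = -0.0276+0.3000z
sphere 1 gives Az²+Bz+C=0 with A=1.1200, B=0.1227, C=-0.1852;  B²−4AC=0.8446;  roots -0.4651, 0.3555;  negative root z = -0.4651
x = 0.0965, y = -0.1672

(0.0965, -0.1672, -0.4651)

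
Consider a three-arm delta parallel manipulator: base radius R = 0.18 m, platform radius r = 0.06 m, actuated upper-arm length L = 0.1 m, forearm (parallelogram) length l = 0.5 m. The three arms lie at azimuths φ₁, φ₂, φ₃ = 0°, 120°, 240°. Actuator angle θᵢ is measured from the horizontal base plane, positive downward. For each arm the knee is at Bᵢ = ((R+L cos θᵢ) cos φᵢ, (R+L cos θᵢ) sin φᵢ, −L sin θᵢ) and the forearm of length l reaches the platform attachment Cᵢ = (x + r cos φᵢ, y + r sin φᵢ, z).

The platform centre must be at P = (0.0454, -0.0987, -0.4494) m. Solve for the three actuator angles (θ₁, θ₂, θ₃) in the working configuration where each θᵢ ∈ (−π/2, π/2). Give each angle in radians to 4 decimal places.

φ1=0.0° → target in arm frame (0.0454, -0.0987)
  A=0.0746, B=-0.4494, C=(l²−L²−A²−y'²−z²)/(2L)=0.1137
  √(A²+B²)=0.4555;  θ1 = -1.4063+1.3186 ≈ -0.0877
rotate P by −φ2: (-0.1082, 0.0100, -0.4494)
  e−x'=0.2282;  (l²−L²−(e−x')²−y'²−z²)/2L = -0.0706
  γ=atan2(-0.4494,0.2282)=-1.1010;  ψ=arccos(-0.1401)=1.7114;  θ2=γ+ψ≈0.6104
rotate P by −φ3: (0.0628, 0.0887, -0.4494)
  e−x'=0.0572;  (l²−L²−(e−x')²−y'²−z²)/2L = 0.1345
  θ3 = atan2(B,A) + arccos(C/0.4530) = -0.1748

θ₁ = -0.0877, θ₂ = 0.6104, θ₃ = -0.1748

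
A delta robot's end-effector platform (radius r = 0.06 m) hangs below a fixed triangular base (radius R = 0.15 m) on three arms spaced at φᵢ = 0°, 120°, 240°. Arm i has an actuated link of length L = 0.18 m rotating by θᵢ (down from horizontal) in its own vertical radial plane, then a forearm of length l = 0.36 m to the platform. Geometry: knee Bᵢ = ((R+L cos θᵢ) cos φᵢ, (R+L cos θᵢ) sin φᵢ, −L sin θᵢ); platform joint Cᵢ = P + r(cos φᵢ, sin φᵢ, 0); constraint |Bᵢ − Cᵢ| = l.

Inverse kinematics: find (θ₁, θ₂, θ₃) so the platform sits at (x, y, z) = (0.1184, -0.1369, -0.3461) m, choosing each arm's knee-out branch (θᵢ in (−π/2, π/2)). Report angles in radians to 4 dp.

rotate P by −φ1: (0.1184, -0.1369, -0.3461)
  A=-0.0284, B=-0.3461, C=(l²−L²−A²−y'²−z²)/(2L)=-0.1170
  θ1 = atan2(B,A) + arccos(C/0.3473) = 0.2619
arm 2 (φ=120.0°): x'=-0.1778, y'=-0.0341
  A=0.2678, B=-0.3461, C=(l²−L²−A²−y'²−z²)/(2L)=-0.2651
  √(A²+B²)=0.4376;  θ2 = -0.9123+2.2216 ≈ 1.3093
φ3=240.0° → target in arm frame (0.0594, 0.1710)
  A=0.0306, B=-0.3461, C=(l²−L²−A²−y'²−z²)/(2L)=-0.1466
  γ=atan2(-0.3461,0.0306)=-1.4825;  ψ=arccos(-0.4218)=2.0062;  θ3=γ+ψ≈0.5237

θ₁ = 0.2619, θ₂ = 1.3093, θ₃ = 0.5237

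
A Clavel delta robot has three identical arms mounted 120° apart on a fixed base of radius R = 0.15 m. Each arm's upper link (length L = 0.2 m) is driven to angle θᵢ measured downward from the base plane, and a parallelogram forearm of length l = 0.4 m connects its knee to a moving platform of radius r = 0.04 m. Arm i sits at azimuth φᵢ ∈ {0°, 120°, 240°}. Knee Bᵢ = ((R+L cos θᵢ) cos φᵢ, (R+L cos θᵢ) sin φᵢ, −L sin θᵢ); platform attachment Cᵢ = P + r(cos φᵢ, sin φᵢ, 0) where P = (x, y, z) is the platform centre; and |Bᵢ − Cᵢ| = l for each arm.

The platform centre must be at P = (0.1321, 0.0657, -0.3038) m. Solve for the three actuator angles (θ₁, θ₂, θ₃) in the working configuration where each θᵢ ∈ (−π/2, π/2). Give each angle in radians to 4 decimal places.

θ₁ = -0.2617, θ₂ = 0.4364, θ₃ = 0.8728

φ1=0.0° → target in arm frame (0.1321, 0.0657)
  e−x'=-0.0221;  (l²−L²−(e−x')²−y'²−z²)/2L = 0.0573
  γ=atan2(-0.3038,-0.0221)=-1.6434;  ψ=arccos(0.1880)=1.3817;  θ1=γ+ψ≈-0.2617
arm 2 (φ=120.0°): x'=-0.0092, y'=-0.1473
  e−x'=0.1192;  (l²−L²−(e−x')²−y'²−z²)/2L = -0.0204
  γ=atan2(-0.3038,0.1192)=-1.1970;  ψ=arccos(-0.0626)=1.6335;  θ2=γ+ψ≈0.4364
φ3=240.0° → target in arm frame (-0.1229, 0.0816)
  A=0.2329, B=-0.3038, C=(l²−L²−A²−y'²−z²)/(2L)=-0.0830
  γ=atan2(-0.3038,0.2329)=-0.9166;  ψ=arccos(-0.2169)=1.7894;  θ3=γ+ψ≈0.8728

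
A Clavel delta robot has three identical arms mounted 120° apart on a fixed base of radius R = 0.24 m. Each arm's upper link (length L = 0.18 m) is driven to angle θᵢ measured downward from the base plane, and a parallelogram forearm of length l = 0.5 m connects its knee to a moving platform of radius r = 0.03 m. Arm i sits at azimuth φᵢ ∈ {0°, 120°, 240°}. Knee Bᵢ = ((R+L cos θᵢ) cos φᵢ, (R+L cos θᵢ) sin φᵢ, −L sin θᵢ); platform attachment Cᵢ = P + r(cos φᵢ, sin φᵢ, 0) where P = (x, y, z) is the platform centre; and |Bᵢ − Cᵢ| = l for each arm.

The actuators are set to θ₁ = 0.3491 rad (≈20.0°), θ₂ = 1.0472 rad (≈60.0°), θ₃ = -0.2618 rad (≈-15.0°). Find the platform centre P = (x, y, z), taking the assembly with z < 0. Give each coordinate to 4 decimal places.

φ1=0.0°: virtual centre (0.3791, 0.0000, -0.0616), radius l
arm 2 at φ=120.0°: ρ2 = 0.3000;  O2 = (-0.1500, 0.2598, -0.1559)
O3 = (0.3839·cos240.0°, 0.3839·sin240.0°, 0.0466) = (-0.1919, -0.3324, 0.0466)
eliminate P² terms by subtracting sphere 1 from 2 and 3
[-1.0583 0.5196 -0.1886]·P = -0.0332;  [-1.1422 -0.6649 0.2163]·P = 0.0020
Cramer: x(z) = 0.0162-0.0100z;  y(z) = -0.0309+0.3426z
into |P−O₁|² = l²: 1.1175z² + 0.1093z + -0.1136 = 0;  Δ = 0.5195;  z = -0.3714 or 0.2736 → z<0 root = -0.3714
x = 0.0200, y = -0.1581

(0.0200, -0.1581, -0.3714)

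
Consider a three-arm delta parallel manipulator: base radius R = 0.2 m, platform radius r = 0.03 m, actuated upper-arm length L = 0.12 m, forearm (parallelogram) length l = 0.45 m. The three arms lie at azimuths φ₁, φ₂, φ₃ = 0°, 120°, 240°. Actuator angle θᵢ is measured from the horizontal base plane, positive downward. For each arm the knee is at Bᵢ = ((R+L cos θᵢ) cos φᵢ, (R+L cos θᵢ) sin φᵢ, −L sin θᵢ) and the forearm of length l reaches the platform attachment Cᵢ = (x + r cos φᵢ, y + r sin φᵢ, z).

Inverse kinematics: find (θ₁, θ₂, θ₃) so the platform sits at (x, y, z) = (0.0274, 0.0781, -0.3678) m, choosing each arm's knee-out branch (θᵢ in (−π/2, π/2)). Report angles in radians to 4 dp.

arm 1 (φ=0.0°): x'=0.0274, y'=0.0781
  A=0.1426, B=-0.3678, C=(l²−L²−A²−y'²−z²)/(2L)=0.1100
  √(A²+B²)=0.3945;  θ1 = -1.2009+1.2883 ≈ 0.0874
rotate P by −φ2: (0.0539, -0.0628, -0.3678)
  A=0.1161, B=-0.3678, C=(l²−L²−A²−y'²−z²)/(2L)=0.1475
  √(A²+B²)=0.3857;  θ2 = -1.2651+1.1782 ≈ -0.0869
φ3=240.0° → target in arm frame (-0.0813, -0.0153)
  A cos θ + B sin θ = C:  0.2513·cos θ + -0.3678·sin θ = -0.0441
  θ3 = atan2(B,A) + arccos(C/0.4455) = 0.6986

θ₁ = 0.0874, θ₂ = -0.0869, θ₃ = 0.6986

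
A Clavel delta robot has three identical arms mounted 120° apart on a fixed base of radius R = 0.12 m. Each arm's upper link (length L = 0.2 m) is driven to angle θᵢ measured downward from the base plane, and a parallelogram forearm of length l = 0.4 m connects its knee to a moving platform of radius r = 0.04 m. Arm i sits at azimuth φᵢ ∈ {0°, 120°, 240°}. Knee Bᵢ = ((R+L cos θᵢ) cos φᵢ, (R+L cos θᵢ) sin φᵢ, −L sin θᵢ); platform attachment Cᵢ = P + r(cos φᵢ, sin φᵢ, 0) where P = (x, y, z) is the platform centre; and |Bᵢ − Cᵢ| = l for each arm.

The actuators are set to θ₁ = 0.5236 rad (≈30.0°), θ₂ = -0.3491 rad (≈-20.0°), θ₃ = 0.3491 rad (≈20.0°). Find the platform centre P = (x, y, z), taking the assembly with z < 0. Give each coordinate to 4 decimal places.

(-0.0809, 0.0888, -0.3013)

arm 1 at φ=0.0°: e+L cos θ1 = 0.2532;  S1 = (0.2532, 0.0000, -0.1000)
S2 = (0.2679·cos120.0°, 0.2679·sin120.0°, 0.0684) = (-0.1340, 0.2320, 0.0684)
φ3=240.0°: virtual centre (-0.1340, -0.2320, -0.0684), radius l
eliminate P² terms by subtracting sphere 1 from 2 and 3
plane₁₂: -0.7743x+0.4641y+0.3368z = 0.0024
Cramer: x(z) = -0.0030+0.2583z;  y(z) = 0.0000-0.2948z
sphere 1 gives Az²+Bz+C=0 with A=1.1536, B=0.0676, C=-0.0843;  B²−4AC=0.3937;  roots -0.3013, 0.2427;  negative root z = -0.3013
x = -0.0809, y = 0.0888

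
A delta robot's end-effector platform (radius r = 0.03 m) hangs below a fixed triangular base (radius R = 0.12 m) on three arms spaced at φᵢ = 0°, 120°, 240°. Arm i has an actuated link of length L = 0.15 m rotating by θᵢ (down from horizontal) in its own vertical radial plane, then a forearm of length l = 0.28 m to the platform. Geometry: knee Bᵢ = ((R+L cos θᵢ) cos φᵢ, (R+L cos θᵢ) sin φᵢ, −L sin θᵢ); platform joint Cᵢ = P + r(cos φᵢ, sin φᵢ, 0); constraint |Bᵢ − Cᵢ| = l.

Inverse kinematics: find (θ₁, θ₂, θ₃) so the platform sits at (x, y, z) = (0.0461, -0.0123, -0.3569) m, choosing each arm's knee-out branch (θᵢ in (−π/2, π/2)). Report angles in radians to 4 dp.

rotate P by −φ1: (0.0461, -0.0123, -0.3569)
  A=0.0439, B=-0.3569, C=(l²−L²−A²−y'²−z²)/(2L)=-0.2452
  θ1 = atan2(B,A) + arccos(C/0.3596) = 0.8727
φ2=120.0° → target in arm frame (-0.0337, -0.0338)
  A cos θ + B sin θ = C:  0.1237·cos θ + -0.3569·sin θ = -0.2931
  θ2 = atan2(B,A) + arccos(C/0.3777) = 1.2217
φ3=240.0° → target in arm frame (-0.0124, 0.0461)
  A cos θ + B sin θ = C:  0.1024·cos θ + -0.3569·sin θ = -0.2803
  √(A²+B²)=0.3713;  θ3 = -1.2914+2.4263 ≈ 1.1349

θ₁ = 0.8727, θ₂ = 1.2217, θ₃ = 1.1349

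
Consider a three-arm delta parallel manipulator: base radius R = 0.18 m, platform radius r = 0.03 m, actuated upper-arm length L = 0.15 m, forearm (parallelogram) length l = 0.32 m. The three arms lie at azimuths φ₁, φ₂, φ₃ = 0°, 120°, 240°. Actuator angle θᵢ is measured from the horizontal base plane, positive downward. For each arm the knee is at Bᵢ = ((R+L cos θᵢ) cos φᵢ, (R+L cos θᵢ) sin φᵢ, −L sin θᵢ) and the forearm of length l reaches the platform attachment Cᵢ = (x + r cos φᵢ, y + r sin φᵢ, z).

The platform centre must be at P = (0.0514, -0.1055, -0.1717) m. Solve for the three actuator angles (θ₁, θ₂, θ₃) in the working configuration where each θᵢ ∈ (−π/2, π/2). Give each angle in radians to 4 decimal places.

θ₁ = 0.0003, θ₂ = 1.2214, θ₃ = -0.1742

φ1=0.0° → target in arm frame (0.0514, -0.1055)
  e−x'=0.0986;  (l²−L²−(e−x')²−y'²−z²)/2L = 0.0986
  √(A²+B²)=0.1980;  θ1 = -1.0495+1.0498 ≈ 0.0003
arm 2 (φ=120.0°): x'=-0.1171, y'=0.0082
  A=0.2671, B=-0.1717, C=(l²−L²−A²−y'²−z²)/(2L)=-0.0699
  √(A²+B²)=0.3175;  θ2 = -0.5714+1.7928 ≈ 1.2214
arm 3 (φ=240.0°): x'=0.0657, y'=0.0973
  A cos θ + B sin θ = C:  0.0843·cos θ + -0.1717·sin θ = 0.1128
  θ3 = atan2(B,A) + arccos(C/0.1913) = -0.1742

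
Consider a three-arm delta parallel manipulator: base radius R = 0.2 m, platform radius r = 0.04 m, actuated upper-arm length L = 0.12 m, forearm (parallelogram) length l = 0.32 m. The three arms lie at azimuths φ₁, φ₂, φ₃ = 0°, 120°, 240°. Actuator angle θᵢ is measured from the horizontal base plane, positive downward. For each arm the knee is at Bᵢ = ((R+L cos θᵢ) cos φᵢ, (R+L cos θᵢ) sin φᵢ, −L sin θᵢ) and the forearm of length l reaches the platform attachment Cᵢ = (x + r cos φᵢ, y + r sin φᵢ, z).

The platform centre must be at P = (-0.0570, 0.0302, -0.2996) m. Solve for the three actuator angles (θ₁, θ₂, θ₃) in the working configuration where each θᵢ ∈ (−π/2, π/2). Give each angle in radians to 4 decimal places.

rotate P by −φ1: (-0.0570, 0.0302, -0.2996)
  A cos θ + B sin θ = C:  0.2170·cos θ + -0.2996·sin θ = -0.2073
  γ=atan2(-0.2996,0.2170)=-0.9439;  ψ=arccos(-0.5605)=2.1658;  θ1=γ+ψ≈1.2218
arm 2 (φ=120.0°): x'=0.0547, y'=0.0343
  A cos θ + B sin θ = C:  0.1053·cos θ + -0.2996·sin θ = -0.0585
  √(A²+B²)=0.3176;  θ2 = -1.2327+1.7560 ≈ 0.5233
rotate P by −φ3: (0.0023, -0.0645, -0.2996)
  A cos θ + B sin θ = C:  0.1577·cos θ + -0.2996·sin θ = -0.1282
  γ=atan2(-0.2996,0.1577)=-1.0864;  ψ=arccos(-0.3787)=1.9592;  θ3=γ+ψ≈0.8728

θ₁ = 1.2218, θ₂ = 0.5233, θ₃ = 0.8728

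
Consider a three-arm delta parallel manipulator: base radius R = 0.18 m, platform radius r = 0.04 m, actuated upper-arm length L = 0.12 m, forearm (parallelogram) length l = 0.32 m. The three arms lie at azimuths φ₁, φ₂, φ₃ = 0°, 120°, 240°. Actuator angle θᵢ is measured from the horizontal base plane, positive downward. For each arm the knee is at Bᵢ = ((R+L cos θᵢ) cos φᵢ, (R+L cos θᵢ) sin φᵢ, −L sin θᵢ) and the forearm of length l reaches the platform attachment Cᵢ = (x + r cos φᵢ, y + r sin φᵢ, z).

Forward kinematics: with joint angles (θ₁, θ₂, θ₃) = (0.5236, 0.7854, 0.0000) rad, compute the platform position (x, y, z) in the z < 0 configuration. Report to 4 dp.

arm 1 at φ=0.0°: (R−r)+L cos θ1 = 0.2439;  O1 = (0.2439, 0.0000, -0.0600)
O2 = (0.2249·cos120.0°, 0.2249·sin120.0°, -0.0849) = (-0.1124, 0.1947, -0.0849)
O3 = (0.2600·cos240.0°, 0.2600·sin240.0°, 0.0000) = (-0.1300, -0.2252, 0.0000)
subtract pairs → two planes through P
linear system: -0.7127x+0.3895y = -0.0053−-0.0497z; -0.7478x+-0.4503y = 0.0045−0.1200z
det = 0.6122;  x = 0.0011+0.0398z,  y = -0.0118+0.2004z
into |P−O₁|² = l²: 1.0417z² + 0.0960z + -0.0397 = 0;  Δ = 0.1746;  z = -0.2466 or 0.1545 → z<0 root = -0.2466
x = -0.0087, y = -0.0612

(-0.0087, -0.0612, -0.2466)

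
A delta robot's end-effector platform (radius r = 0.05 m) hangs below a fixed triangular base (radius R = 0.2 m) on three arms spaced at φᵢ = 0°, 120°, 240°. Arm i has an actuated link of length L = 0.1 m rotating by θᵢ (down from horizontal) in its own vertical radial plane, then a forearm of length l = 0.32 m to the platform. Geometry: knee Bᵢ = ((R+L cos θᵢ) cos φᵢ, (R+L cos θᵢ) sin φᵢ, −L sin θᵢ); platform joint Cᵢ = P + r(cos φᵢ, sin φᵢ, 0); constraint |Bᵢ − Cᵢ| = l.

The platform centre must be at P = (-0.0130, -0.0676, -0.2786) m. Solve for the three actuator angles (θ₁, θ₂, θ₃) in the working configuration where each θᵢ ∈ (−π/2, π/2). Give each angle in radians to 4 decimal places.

φ1=0.0° → target in arm frame (-0.0130, -0.0676)
  e−x'=0.1630;  (l²−L²−(e−x')²−y'²−z²)/2L = -0.0818
  γ=atan2(-0.2786,0.1630)=-1.0414;  ψ=arccos(-0.2534)=1.8270;  θ1=γ+ψ≈0.7855
φ2=120.0° → target in arm frame (-0.0520, 0.0451)
  e−x'=0.2020;  (l²−L²−(e−x')²−y'²−z²)/2L = -0.1403
  θ2 = atan2(B,A) + arccos(C/0.3442) = 1.0475
φ3=240.0° → target in arm frame (0.0650, 0.0225)
  A=0.0850, B=-0.2786, C=(l²−L²−A²−y'²−z²)/(2L)=0.0353
  θ3 = atan2(B,A) + arccos(C/0.2913) = 0.1746

θ₁ = 0.7855, θ₂ = 1.0475, θ₃ = 0.1746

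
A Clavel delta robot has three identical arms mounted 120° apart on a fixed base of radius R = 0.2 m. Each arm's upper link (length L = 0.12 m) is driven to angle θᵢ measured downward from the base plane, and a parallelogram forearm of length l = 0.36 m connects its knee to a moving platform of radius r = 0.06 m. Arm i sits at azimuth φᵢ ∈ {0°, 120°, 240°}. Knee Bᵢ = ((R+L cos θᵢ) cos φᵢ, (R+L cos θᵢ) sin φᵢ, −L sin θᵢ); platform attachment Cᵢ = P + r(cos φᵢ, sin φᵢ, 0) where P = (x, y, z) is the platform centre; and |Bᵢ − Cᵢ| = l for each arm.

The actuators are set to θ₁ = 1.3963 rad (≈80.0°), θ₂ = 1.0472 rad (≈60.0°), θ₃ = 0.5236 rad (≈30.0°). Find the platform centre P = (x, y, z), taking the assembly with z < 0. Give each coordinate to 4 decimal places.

arm 1 at φ=0.0°: e+L cos θ1 = 0.1608;  centre 1 = (0.1608, 0.0000, -0.1182)
φ2=120.0°: virtual centre (-0.1000, 0.1732, -0.1039), radius l
φ3=240.0°: virtual centre (-0.1220, -0.2112, -0.0600), radius l
subtract pairs → two planes through P
linear system: -0.5217x+0.3464y = 0.0110−0.0285z; -0.5656x+-0.4225y = 0.0233−0.1164z
Cramer: x(z) = -0.0305+0.1257z;  y(z) = -0.0143+0.1071z
sphere 1 gives Az²+Bz+C=0 with A=1.0273, B=0.1852, C=-0.0788;  B²−4AC=0.3582;  roots -0.3814, 0.2012;  negative root z = -0.3814
x = -0.0785, y = -0.0551

(-0.0785, -0.0551, -0.3814)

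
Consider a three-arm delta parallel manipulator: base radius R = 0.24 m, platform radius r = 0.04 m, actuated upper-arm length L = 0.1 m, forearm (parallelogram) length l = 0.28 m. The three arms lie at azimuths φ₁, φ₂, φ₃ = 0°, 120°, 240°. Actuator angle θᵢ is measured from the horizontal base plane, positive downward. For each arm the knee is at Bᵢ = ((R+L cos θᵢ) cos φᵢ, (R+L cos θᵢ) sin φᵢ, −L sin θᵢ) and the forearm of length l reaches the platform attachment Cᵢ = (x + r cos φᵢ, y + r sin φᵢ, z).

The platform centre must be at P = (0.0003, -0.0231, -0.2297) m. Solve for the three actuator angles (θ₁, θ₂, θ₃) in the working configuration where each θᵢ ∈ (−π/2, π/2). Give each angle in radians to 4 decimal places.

θ₁ = 1.1348, θ₂ = 1.3086, θ₃ = 0.9597

rotate P by −φ1: (0.0003, -0.0231, -0.2297)
  e−x'=0.1997;  (l²−L²−(e−x')²−y'²−z²)/2L = -0.1239
  √(A²+B²)=0.3044;  θ1 = -0.8551+1.9900 ≈ 1.1348
arm 2 (φ=120.0°): x'=-0.0202, y'=0.0113
  A cos θ + B sin θ = C:  0.2202·cos θ + -0.2297·sin θ = -0.1648
  γ=atan2(-0.2297,0.2202)=-0.8066;  ψ=arccos(-0.5179)=2.1152;  θ2=γ+ψ≈1.3086
arm 3 (φ=240.0°): x'=0.0199, y'=0.0118
  A=0.1801, B=-0.2297, C=(l²−L²−A²−y'²−z²)/(2L)=-0.0848
  γ=atan2(-0.2297,0.1801)=-0.9057;  ψ=arccos(-0.2904)=1.8654;  θ3=γ+ψ≈0.9597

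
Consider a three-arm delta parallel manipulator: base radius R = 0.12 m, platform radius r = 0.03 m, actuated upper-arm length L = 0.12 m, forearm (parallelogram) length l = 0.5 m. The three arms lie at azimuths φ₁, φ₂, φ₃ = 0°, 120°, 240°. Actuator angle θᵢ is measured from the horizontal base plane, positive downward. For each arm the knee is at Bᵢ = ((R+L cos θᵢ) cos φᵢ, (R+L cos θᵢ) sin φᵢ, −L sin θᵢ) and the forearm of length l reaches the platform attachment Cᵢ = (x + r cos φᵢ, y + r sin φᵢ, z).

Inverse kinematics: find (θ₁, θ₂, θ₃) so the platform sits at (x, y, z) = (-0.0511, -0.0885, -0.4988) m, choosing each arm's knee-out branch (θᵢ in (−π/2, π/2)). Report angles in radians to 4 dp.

θ₁ = 0.6110, θ₂ = 0.6110, θ₃ = 0.0873

φ1=0.0° → target in arm frame (-0.0511, -0.0885)
  A cos θ + B sin θ = C:  0.1411·cos θ + -0.4988·sin θ = -0.1706
  √(A²+B²)=0.5184;  θ1 = -1.2951+1.9061 ≈ 0.6110
arm 2 (φ=120.0°): x'=-0.0511, y'=0.0885
  A=0.1411, B=-0.4988, C=(l²−L²−A²−y'²−z²)/(2L)=-0.1706
  θ2 = atan2(B,A) + arccos(C/0.5184) = 0.6110
φ3=240.0° → target in arm frame (0.1022, 0.0000)
  A=-0.0122, B=-0.4988, C=(l²−L²−A²−y'²−z²)/(2L)=-0.0556
  θ3 = atan2(B,A) + arccos(C/0.4989) = 0.0873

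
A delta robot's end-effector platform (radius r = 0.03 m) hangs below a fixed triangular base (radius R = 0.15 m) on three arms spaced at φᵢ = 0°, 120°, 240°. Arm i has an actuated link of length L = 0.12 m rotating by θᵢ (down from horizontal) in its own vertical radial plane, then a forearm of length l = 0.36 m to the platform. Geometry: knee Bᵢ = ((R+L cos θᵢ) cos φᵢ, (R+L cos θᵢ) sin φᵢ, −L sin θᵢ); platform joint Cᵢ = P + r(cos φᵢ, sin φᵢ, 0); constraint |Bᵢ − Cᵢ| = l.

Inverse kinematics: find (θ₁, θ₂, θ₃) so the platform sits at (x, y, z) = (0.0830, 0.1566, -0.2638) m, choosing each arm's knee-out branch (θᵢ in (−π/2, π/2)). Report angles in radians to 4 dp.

θ₁ = -0.1742, θ₂ = -0.2618, θ₃ = 1.3092

rotate P by −φ1: (0.0830, 0.1566, -0.2638)
  A cos θ + B sin θ = C:  0.0370·cos θ + -0.2638·sin θ = 0.0822
  θ1 = atan2(B,A) + arccos(C/0.2664) = -0.1742
arm 2 (φ=120.0°): x'=0.0941, y'=-0.1502
  A cos θ + B sin θ = C:  0.0259·cos θ + -0.2638·sin θ = 0.0933
  √(A²+B²)=0.2651;  θ2 = -1.4730+1.2112 ≈ -0.2618
φ3=240.0° → target in arm frame (-0.1771, -0.0064)
  A=0.2971, B=-0.2638, C=(l²−L²−A²−y'²−z²)/(2L)=-0.1780
  θ3 = atan2(B,A) + arccos(C/0.3973) = 1.3092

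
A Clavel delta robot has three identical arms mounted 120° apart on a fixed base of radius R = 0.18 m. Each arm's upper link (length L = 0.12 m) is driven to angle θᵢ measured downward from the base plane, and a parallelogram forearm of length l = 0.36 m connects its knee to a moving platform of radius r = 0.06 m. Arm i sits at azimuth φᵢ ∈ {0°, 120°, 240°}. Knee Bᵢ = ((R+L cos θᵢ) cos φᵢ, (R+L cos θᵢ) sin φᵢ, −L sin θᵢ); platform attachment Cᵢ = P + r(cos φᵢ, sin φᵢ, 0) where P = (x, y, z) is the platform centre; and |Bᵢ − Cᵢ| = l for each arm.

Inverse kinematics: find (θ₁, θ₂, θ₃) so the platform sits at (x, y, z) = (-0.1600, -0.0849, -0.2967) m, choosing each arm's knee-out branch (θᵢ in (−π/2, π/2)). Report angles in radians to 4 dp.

θ₁ = 1.3960, θ₂ = 0.6103, θ₃ = -0.3493

rotate P by −φ1: (-0.1600, -0.0849, -0.2967)
  e−x'=0.2800;  (l²−L²−(e−x')²−y'²−z²)/2L = -0.2435
  γ=atan2(-0.2967,0.2800)=-0.8143;  ψ=arccos(-0.5969)=2.2104;  θ1=γ+ψ≈1.3960
rotate P by −φ2: (0.0065, 0.1810, -0.2967)
  A=0.1135, B=-0.2967, C=(l²−L²−A²−y'²−z²)/(2L)=-0.0770
  θ2 = atan2(B,A) + arccos(C/0.3177) = 0.6103
arm 3 (φ=240.0°): x'=0.1535, y'=-0.0961
  A=-0.0335, B=-0.2967, C=(l²−L²−A²−y'²−z²)/(2L)=0.0700
  γ=atan2(-0.2967,-0.0335)=-1.6833;  ψ=arccos(0.2345)=1.3341;  θ3=γ+ψ≈-0.3493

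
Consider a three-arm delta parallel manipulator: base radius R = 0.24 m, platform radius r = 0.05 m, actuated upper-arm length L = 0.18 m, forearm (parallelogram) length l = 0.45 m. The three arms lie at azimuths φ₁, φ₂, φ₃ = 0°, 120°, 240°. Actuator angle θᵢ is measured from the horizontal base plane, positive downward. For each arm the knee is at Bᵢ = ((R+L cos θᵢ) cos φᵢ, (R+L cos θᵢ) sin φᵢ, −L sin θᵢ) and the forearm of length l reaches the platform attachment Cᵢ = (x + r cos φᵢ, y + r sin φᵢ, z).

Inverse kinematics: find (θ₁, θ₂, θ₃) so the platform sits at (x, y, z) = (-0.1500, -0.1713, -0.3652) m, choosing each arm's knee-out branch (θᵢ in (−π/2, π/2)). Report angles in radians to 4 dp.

θ₁ = 1.3962, θ₂ = 1.1345, θ₃ = -0.3489

arm 1 (φ=0.0°): x'=-0.1500, y'=-0.1713
  e−x'=0.3400;  (l²−L²−(e−x')²−y'²−z²)/2L = -0.3006
  γ=atan2(-0.3652,0.3400)=-0.8211;  ψ=arccos(-0.6024)=2.2173;  θ1=γ+ψ≈1.3962
arm 2 (φ=120.0°): x'=-0.0734, y'=0.2156
  e−x'=0.2634;  (l²−L²−(e−x')²−y'²−z²)/2L = -0.2197
  γ=atan2(-0.3652,0.2634)=-0.9460;  ψ=arccos(-0.4879)=2.0805;  θ2=γ+ψ≈1.1345
rotate P by −φ3: (0.2234, -0.0443, -0.3652)
  e−x'=-0.0334;  (l²−L²−(e−x')²−y'²−z²)/2L = 0.0935
  γ=atan2(-0.3652,-0.0334)=-1.6619;  ψ=arccos(0.2550)=1.3130;  θ3=γ+ψ≈-0.3489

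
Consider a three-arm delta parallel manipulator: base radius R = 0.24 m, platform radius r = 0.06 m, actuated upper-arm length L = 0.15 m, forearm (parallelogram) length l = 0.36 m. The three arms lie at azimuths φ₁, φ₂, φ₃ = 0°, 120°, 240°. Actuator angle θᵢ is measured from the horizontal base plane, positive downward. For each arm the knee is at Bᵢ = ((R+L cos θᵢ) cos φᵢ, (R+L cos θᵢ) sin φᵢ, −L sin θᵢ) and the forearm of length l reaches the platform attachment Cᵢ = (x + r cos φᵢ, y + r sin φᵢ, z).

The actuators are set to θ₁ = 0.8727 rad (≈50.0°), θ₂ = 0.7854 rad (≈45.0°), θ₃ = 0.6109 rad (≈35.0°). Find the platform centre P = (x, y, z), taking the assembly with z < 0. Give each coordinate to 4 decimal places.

(-0.0214, -0.0180, -0.3163)

O1 = (0.2764·cos0.0°, 0.2764·sin0.0°, -0.1149) = (0.2764, 0.0000, -0.1149)
O2 = (0.2861·cos120.0°, 0.2861·sin120.0°, -0.1061) = (-0.1430, 0.2477, -0.1061)
φ3=240.0°: virtual centre (-0.1514, -0.2623, -0.0860), radius l
subtract pairs → two planes through P
plane₁₂: -0.8389x+0.4955y+0.0177z = 0.0035
det = 0.8641;  x = -0.0076+0.0438z,  y = -0.0058+0.0385z
quadratic in z: (1.0034)z²+(0.2045)z+(-0.0357)=0, √Δ=0.4303 → z ∈ {-0.3163, 0.1125}; z = -0.3163 (taking z<0)
x = -0.0214, y = -0.0180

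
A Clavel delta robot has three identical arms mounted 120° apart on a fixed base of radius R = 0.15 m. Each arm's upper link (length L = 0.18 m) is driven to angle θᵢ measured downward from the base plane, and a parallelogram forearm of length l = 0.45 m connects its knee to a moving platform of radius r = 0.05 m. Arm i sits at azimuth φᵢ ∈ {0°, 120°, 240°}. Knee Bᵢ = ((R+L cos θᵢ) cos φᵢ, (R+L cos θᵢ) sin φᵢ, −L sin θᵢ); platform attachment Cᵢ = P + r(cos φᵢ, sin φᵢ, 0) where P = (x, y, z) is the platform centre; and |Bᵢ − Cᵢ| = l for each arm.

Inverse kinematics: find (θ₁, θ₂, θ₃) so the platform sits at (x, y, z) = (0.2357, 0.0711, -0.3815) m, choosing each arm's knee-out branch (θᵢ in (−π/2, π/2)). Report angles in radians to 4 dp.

rotate P by −φ1: (0.2357, 0.0711, -0.3815)
  e−x'=-0.1357;  (l²−L²−(e−x')²−y'²−z²)/2L = 0.0030
  θ1 = atan2(B,A) + arccos(C/0.4049) = -0.3492
rotate P by −φ2: (-0.0563, -0.2397, -0.3815)
  A cos θ + B sin θ = C:  0.1563·cos θ + -0.3815·sin θ = -0.1592
  θ2 = atan2(B,A) + arccos(C/0.4123) = 0.7852
φ3=240.0° → target in arm frame (-0.1794, 0.1686)
  A=0.2794, B=-0.3815, C=(l²−L²−A²−y'²−z²)/(2L)=-0.2276
  θ3 = atan2(B,A) + arccos(C/0.4729) = 1.1343

θ₁ = -0.3492, θ₂ = 0.7852, θ₃ = 1.1343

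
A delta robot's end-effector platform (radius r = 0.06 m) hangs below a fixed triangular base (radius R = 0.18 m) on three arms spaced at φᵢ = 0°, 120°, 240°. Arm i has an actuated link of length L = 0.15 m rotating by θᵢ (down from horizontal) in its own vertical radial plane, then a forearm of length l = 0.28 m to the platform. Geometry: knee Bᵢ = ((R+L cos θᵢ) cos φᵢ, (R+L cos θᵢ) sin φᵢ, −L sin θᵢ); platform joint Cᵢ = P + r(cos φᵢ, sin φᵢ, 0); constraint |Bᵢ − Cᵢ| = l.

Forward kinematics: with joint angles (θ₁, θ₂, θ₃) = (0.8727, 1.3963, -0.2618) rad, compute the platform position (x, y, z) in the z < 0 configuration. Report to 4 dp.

centre 1 = (0.2164·cos0.0°, 0.2164·sin0.0°, -0.1149) = (0.2164, 0.0000, -0.1149)
φ2=120.0°: virtual centre (-0.0730, 0.1265, -0.1477), radius l
centre 3 = (0.2649·cos240.0°, 0.2649·sin240.0°, 0.0388) = (-0.1324, -0.2294, 0.0388)
|centre ₂|²−|centre ₁|² = -0.0169;  |centre ₃|²−|centre ₁|² = 0.0116
linear system: -0.5789x+0.2530y = -0.0169−-0.0656z; -0.6977x+-0.4588y = 0.0116−0.3075z
Cramer: x(z) = 0.0109+0.1078z;  y(z) = -0.0419+0.5062z
sphere 1 gives Az²+Bz+C=0 with A=1.2678, B=0.1431, C=-0.0212;  B²−4AC=0.1280;  roots -0.1975, 0.0846;  negative root z = -0.1975
x = -0.0104, y = -0.1419

(-0.0104, -0.1419, -0.1975)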